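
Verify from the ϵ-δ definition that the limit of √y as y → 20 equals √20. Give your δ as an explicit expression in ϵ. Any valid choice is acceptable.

δ = min(20, √20·ϵ)

Let ϵ > 0 be given. We want δ > 0 such that 0 < |y − 20| < δ implies |√y − √20| < ϵ.
Multiplying by the conjugate, |√y − √20| = |y − 20|/(√y + √20).
Restrict δ ≤ 20 so that |y − 20| < 20 forces y > 0, and then √y + √20 > √20.
Hence |√y − √20| < |y − 20|/√20, which is < ϵ once |y − 20| < √20·ϵ.
Take δ = min(20, √20·ϵ). If 0 < |y − 20| < δ then y > 0 and |√y − √20| < |y − 20|/√20 < ϵ.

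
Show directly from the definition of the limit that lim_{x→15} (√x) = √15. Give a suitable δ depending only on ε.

Let ε > 0 be given. We want δ > 0 such that 0 < |x − 15| < δ implies |√x − √15| < ε.
Multiplying by the conjugate, |√x − √15| = |x − 15|/(√x + √15).
Restrict δ ≤ 15 so that |x − 15| < 15 forces x > 0, and then √x + √15 > √15.
Hence |√x − √15| < |x − 15|/√15, which is < ε once |x − 15| < √15·ε.
Take δ = min(15, √15·ε). If 0 < |x − 15| < δ then x > 0 and |√x − √15| < |x − 15|/√15 < ε.

δ = min(15, √15·ε)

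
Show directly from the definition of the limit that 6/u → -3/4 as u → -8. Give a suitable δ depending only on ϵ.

Let ϵ > 0 be given. We seek δ > 0 such that 0 < |u + 8| < δ implies |6/u + 3/4| < ϵ.
|6/u + 3/4| = 6·|-8 − u|/(8·|u|) = 6|u + 8|/(8|u|).
Require δ ≤ 4 so that |u| > 8 − 4 = 4, hence 8|u| > 32.
Then |6/u + 3/4| < 6|u + 8|/32, which is < ϵ when |u + 8| < (16/3)ϵ.
Take δ = min(4, (16/3)ϵ). Then 0 < |u + 8| < δ gives both |u + 8| < 4 and |u + 8| < (16/3)ϵ, so |6/u + 3/4| < ϵ.

δ = min(4, (16/3)ϵ)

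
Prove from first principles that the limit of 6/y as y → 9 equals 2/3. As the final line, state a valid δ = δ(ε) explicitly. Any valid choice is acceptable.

δ = min(9/2, (27/4)ε)

Fix ε > 0. We seek δ > 0 such that 0 < |y − 9| < δ implies |6/y − (2/3)| < ε.
|6/y − (2/3)| = 6·|9 − y|/(9·|y|) = 6|y − 9|/(9|y|).
Restrict δ ≤ 9/2. Then |y − 9| < 9/2 gives |y| > 9/2, so 9|y| > 81/2.
Then |6/y − (2/3)| < 6|y − 9|/(81/2), which is < ε when |y − 9| < (27/4)ε.
Take δ = min(9/2, (27/4)ε). Then 0 < |y − 9| < δ gives both |y − 9| < 9/2 and |y − 9| < (27/4)ε, so |6/y − (2/3)| < ε.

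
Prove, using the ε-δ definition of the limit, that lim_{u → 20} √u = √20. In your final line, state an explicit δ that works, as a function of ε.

δ = min(20, √20·ε)

Let ε > 0 be given. We want δ > 0 such that 0 < |u − 20| < δ implies |√u − √20| < ε.
Rationalise: √u − √20 = (u − 20)/(√u + √20), so |√u − √20| = |u − 20|/(√u + √20).
Restrict δ ≤ 20 so that |u − 20| < 20 forces u > 0, and then √u + √20 > √20.
Hence |√u − √20| < |u − 20|/√20, which is < ε once |u − 20| < √20·ε.
Take δ = min(20, √20·ε). If 0 < |u − 20| < δ then u > 0 and |√u − √20| < |u − 20|/√20 < ε.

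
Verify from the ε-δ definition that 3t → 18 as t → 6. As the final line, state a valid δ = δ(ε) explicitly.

δ = ε/3

Fix ε > 0. We need δ > 0 so that 0 < |t − 6| < δ implies |(3t) − 18| < ε.
Since (3t) − 18 = 3(t − 6), we have |(3t) − 18| = 3|t − 6|.
So 3|t − 6| < ε exactly when |t − 6| < ε/3.
Choosing δ = ε/3 gives |(3t) − 18| = 3|t − 6| < ε whenever |t − 6| < δ.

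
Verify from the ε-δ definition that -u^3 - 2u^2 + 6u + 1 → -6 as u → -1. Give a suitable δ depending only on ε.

Fix ε > 0. We want δ > 0 such that 0 < |u + 1| < δ implies |(-u^3 - 2u^2 + 6u + 1) + 6| < ε.
(-u^3 - 2u^2 + 6u + 1) + 6 = -u^3 - 2u^2 + 6u + 7 = (u + 1)(-u^2 - u + 7).
So |(-u^3 - 2u^2 + 6u + 1) + 6| = |u + 1|·|-u^2 - u + 7|.
Require δ ≤ 1. Then |u + 1| < 1 gives |u| < 2, and by the triangle inequality |-u^2 - u + 7| ≤ 2^2 + 2 + 7 = 13.
Hence |(-u^3 - 2u^2 + 6u + 1) + 6| ≤ 13|u + 1| < ε provided |u + 1| < ε/13.
Choosing δ = min(1, ε/13) ensures both conditions, hence |(-u^3 - 2u^2 + 6u + 1) + 6| < ε.

δ = min(1, ε/13)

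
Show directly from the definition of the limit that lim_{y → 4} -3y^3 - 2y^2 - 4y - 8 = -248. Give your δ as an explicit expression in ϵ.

Fix ϵ > 0. We want δ > 0 such that 0 < |y − 4| < δ implies |(-3y^3 - 2y^2 - 4y - 8) + 248| < ϵ.
(-3y^3 - 2y^2 - 4y - 8) + 248 = -3y^3 - 2y^2 - 4y + 240 = (y − 4)(-3y^2 - 14y - 60).
So |(-3y^3 - 2y^2 - 4y - 8) + 248| = |y − 4|·|-3y^2 - 14y - 60|.
Assume first that |y − 4| < 2, so |y| < 6. Then |-3y^2 - 14y - 60| ≤ 3·6^2 + 14·6 + 60 = 252.
Hence |(-3y^3 - 2y^2 - 4y - 8) + 248| ≤ 252|y − 4| < ϵ provided |y − 4| < ϵ/252.
Choosing δ = min(2, ϵ/252) ensures both conditions, hence |(-3y^3 - 2y^2 - 4y - 8) + 248| < ϵ.

δ = min(2, ϵ/252)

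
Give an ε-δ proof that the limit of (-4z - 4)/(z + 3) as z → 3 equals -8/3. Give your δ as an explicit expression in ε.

δ = min(3, (9/4)ε)

Let ε > 0 be given. We want δ > 0 with 0 < |z − 3| < δ ⇒ |(-4z - 4)/(z + 3) + 8/3| < ε.
Combining over a common denominator, (-4z - 4)/(z + 3) + 8/3 = [(-4z - 4)·6 − (-16)·(z + 3)] / [6·(z + 3)] = -8(z − 3) / (6(z + 3)).
So |(-4z - 4)/(z + 3) + 8/3| = 8|z − 3| / (6·|z + 3|).
Restrict δ ≤ 3. Then |z − 3| < 3 gives |z + 3| = |(z − 3) + 6| ≥ 6 − 3 = 3.
Hence |(-4z - 4)/(z + 3) + 8/3| < 8|z − 3|/(6·3) = (4/9)|z − 3|, which is < ε once |z − 3| < (9/4)ε.
Take δ = min(3, (9/4)ε). Then 0 < |z − 3| < δ forces both bounds, so |(-4z - 4)/(z + 3) + 8/3| < ε.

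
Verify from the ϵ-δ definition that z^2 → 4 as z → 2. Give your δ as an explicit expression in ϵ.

δ = min(2, ϵ/6)

Let ϵ > 0. We seek δ > 0 with 0 < |z − 2| < δ ⇒ |z^2 − 4| < ϵ.
Factor: z^2 − 4 = (z − 2)(z + 2), so |z^2 − 4| = |z − 2|·|z + 2|.
Impose δ ≤ 2 so that |z| < 4; then |z + 2| ≤ 6.
Hence |z^2 − 4| ≤ 6|z − 2|, which is < ϵ once |z − 2| < ϵ/6.
Take δ = min(2, ϵ/6). If 0 < |z − 2| < δ then both bounds hold and |z^2 − 4| ≤ 6|z − 2| < 6·(ϵ/6) = ϵ.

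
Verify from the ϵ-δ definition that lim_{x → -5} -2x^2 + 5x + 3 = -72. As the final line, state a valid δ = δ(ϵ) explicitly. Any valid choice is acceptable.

δ = min(1, ϵ/27)

Let ϵ > 0. We want δ > 0 such that 0 < |x + 5| < δ implies |(-2x^2 + 5x + 3) + 72| < ϵ.
(-2x^2 + 5x + 3) + 72 = -2x^2 + 5x + 75 = (x + 5)(-2x + 15).
So |(-2x^2 + 5x + 3) + 72| = |x + 5|·|-2x + 15|.
Require δ ≤ 1. Then |x + 5| < 1 gives |x| < 6, and by the triangle inequality |-2x + 15| ≤ 2·6 + 15 = 27.
Hence |(-2x^2 + 5x + 3) + 72| ≤ 27|x + 5| < ϵ provided |x + 5| < ϵ/27.
Take δ = min(1, ϵ/27). Then 0 < |x + 5| < δ gives both |x + 5| < 1 and |x + 5| < ϵ/27, so |(-2x^2 + 5x + 3) + 72| < ϵ.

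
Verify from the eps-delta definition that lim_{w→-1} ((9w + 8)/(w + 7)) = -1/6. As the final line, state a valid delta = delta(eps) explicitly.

delta = min(3, (18/55)eps)

Suppose eps > 0. We want delta > 0 with 0 < |w + 1| < delta ⇒ |(9w + 8)/(w + 7) + 1/6| < eps.
Combining over a common denominator, (9w + 8)/(w + 7) + 1/6 = [(9w + 8)·6 − (-1)·(w + 7)] / [6·(w + 7)] = 55(w + 1) / (6(w + 7)).
So |(9w + 8)/(w + 7) + 1/6| = 55|w + 1| / (6·|w + 7|).
Require delta ≤ 3, so |w + 7| ≥ |6| − |w + 1| > 6 − 3 = 3.
Hence |(9w + 8)/(w + 7) + 1/6| < 55|w + 1|/(6·3) = (55/18)|w + 1|, which is < eps once |w + 1| < (18/55)eps.
Take delta = min(3, (18/55)eps). Then 0 < |w + 1| < delta forces both bounds, so |(9w + 8)/(w + 7) + 1/6| < eps.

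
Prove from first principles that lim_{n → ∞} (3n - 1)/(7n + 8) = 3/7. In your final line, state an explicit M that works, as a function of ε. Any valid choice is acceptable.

M = (31/49)/ε

Let ε > 0 be given. For n ≥ 1, |(3n - 1)/(7n + 8) − (3/7)| = |-31|/(7(7n + 8)) = 31/(7(7n + 8)).
Since 7n + 8 ≥ 7n for n ≥ 1, this is ≤ 31/(7·7n) = (31/49)/n.
So |(3n - 1)/(7n + 8) − (3/7)| < ε whenever n > (31/49)/ε.
Take M = (31/49)/ε. If n > M then |(3n - 1)/(7n + 8) − (3/7)| ≤ (31/49)/n < ε.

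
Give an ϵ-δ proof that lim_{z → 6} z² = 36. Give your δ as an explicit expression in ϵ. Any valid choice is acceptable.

δ = min(2, ϵ/14)

Fix ϵ > 0. We seek δ > 0 with 0 < |z − 6| < δ ⇒ |z² − 36| < ϵ.
Factor: z² − 36 = (z − 6)(z + 6), so |z² − 36| = |z − 6|·|z + 6|.
Restrict δ ≤ 2. Then |z − 6| < 2 gives |z| < 8, so by the triangle inequality |z + 6| ≤ 8 + 6 = 14.
Hence |z² − 36| ≤ 14|z − 6|, which is < ϵ once |z − 6| < ϵ/14.
Take δ = min(2, ϵ/14). If 0 < |z − 6| < δ then both bounds hold and |z² − 36| ≤ 14|z − 6| < 14·(ϵ/14) = ϵ.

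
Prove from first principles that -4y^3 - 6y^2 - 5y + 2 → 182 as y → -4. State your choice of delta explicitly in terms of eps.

Fix eps > 0. We want delta > 0 such that 0 < |y + 4| < delta implies |(-4y^3 - 6y^2 - 5y + 2) − 182| < eps.
(-4y^3 - 6y^2 - 5y + 2) − 182 = -4y^3 - 6y^2 - 5y - 180 = (y + 4)(-4y^2 + 10y - 45).
So |(-4y^3 - 6y^2 - 5y + 2) − 182| = |y + 4|·|-4y^2 + 10y - 45|.
Require delta ≤ 1. Then |y + 4| < 1 gives |y| < 5, and by the triangle inequality |-4y^2 + 10y - 45| ≤ 4·5^2 + 10·5 + 45 = 195.
Hence |(-4y^3 - 6y^2 - 5y + 2) − 182| ≤ 195|y + 4| < eps provided |y + 4| < eps/195.
Take delta = min(1, eps/195). Then 0 < |y + 4| < delta gives both |y + 4| < 1 and |y + 4| < eps/195, so |(-4y^3 - 6y^2 - 5y + 2) − 182| < eps.

delta = min(1, eps/195)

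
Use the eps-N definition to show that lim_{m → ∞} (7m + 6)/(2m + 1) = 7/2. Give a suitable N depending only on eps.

N = (5/4)/eps

Let eps > 0. For m ≥ 1, |(7m + 6)/(2m + 1) − (7/2)| = |5|/(2(2m + 1)) = 5/(2(2m + 1)).
Since 2m + 1 ≥ 2m for m ≥ 1, this is ≤ 5/(2·2m) = (5/4)/m.
So |(7m + 6)/(2m + 1) − (7/2)| < eps whenever m > (5/4)/eps.
Take N = (5/4)/eps. If m > N then |(7m + 6)/(2m + 1) − (7/2)| ≤ (5/4)/m < eps.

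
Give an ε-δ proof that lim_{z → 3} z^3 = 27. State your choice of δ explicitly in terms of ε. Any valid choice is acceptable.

δ = min(2, ε/49)

Suppose ε > 0. We seek δ > 0 with 0 < |z − 3| < δ ⇒ |z^3 − 27| < ε.
Factor: z^3 − 27 = (z − 3)(z^2 + 3z + 9), so |z^3 − 27| = |z − 3|·|z^2 + 3z + 9|.
Restrict δ ≤ 2. Then |z − 3| < 2 gives |z| < 5, so by the triangle inequality |z^2 + 3z + 9| ≤ 5^2 + 3·5 + 9 = 49.
Hence |z^3 − 27| ≤ 49|z − 3|, which is < ε once |z − 3| < ε/49.
Take δ = min(2, ε/49). If 0 < |z − 3| < δ then both bounds hold and |z^3 − 27| ≤ 49|z − 3| < 49·(ε/49) = ε.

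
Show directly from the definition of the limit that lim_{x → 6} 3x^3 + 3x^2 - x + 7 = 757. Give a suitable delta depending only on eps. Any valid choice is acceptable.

delta = min(1, eps/419)

Let eps > 0 be given. We want delta > 0 such that 0 < |x − 6| < delta implies |(3x^3 + 3x^2 - x + 7) − 757| < eps.
(3x^3 + 3x^2 - x + 7) − 757 = 3x^3 + 3x^2 - x - 750 = (x − 6)(3x^2 + 21x + 125).
So |(3x^3 + 3x^2 - x + 7) − 757| = |x − 6|·|3x^2 + 21x + 125|.
Assume first that |x − 6| < 1, so |x| < 7. Then |3x^2 + 21x + 125| ≤ 3·7^2 + 21·7 + 125 = 419.
Hence |(3x^3 + 3x^2 - x + 7) − 757| ≤ 419|x − 6| < eps provided |x − 6| < eps/419.
Take delta = min(1, eps/419). Then 0 < |x − 6| < delta gives both |x − 6| < 1 and |x − 6| < eps/419, so |(3x^3 + 3x^2 - x + 7) − 757| < eps.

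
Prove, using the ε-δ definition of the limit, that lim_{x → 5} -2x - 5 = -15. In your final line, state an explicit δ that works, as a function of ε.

Let ε > 0 be given. We need δ > 0 so that 0 < |x − 5| < δ implies |(-2x - 5) + 15| < ε.
|(-2x - 5) + 15| = |-2x + 10| = 2|x − 5|.
Thus it suffices that |x − 5| < ε/2.
Take δ = ε/2. If 0 < |x − 5| < δ then |(-2x - 5) + 15| = 2|x − 5| < 2·(ε/2) = ε.

δ = ε/2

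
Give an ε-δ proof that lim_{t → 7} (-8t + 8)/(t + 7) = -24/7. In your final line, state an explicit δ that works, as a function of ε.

δ = min(7, (49/32)ε)

Let ε > 0 be given. We want δ > 0 with 0 < |t − 7| < δ ⇒ |(-8t + 8)/(t + 7) + 24/7| < ε.
Combining over a common denominator, (-8t + 8)/(t + 7) + 24/7 = [(-8t + 8)·14 − (-48)·(t + 7)] / [14·(t + 7)] = -64(t − 7) / (14(t + 7)).
So |(-8t + 8)/(t + 7) + 24/7| = 64|t − 7| / (14·|t + 7|).
Restrict δ ≤ 7. Then |t − 7| < 7 gives |t + 7| = |(t − 7) + 14| ≥ 14 − 7 = 7.
Hence |(-8t + 8)/(t + 7) + 24/7| < 64|t − 7|/(14·7) = (32/49)|t − 7|, which is < ε once |t − 7| < (49/32)ε.
Take δ = min(7, (49/32)ε). Then 0 < |t − 7| < δ forces both bounds, so |(-8t + 8)/(t + 7) + 24/7| < ε.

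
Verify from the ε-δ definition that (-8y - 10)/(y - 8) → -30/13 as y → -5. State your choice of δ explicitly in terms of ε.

Let ε > 0. We want δ > 0 with 0 < |y + 5| < δ ⇒ |(-8y - 10)/(y - 8) + 30/13| < ε.
Combining over a common denominator, (-8y - 10)/(y - 8) + 30/13 = [(-8y - 10)·(-13) − 30·(y - 8)] / [(-13)·(y - 8)] = 74(y + 5) / ((-13)(y - 8)).
So |(-8y - 10)/(y - 8) + 30/13| = 74|y + 5| / (13·|y − 8|).
Require δ ≤ 13/2, so |y − 8| ≥ |-13| − |y + 5| > 13 − 13/2 = 13/2.
Hence |(-8y - 10)/(y - 8) + 30/13| < 74|y + 5|/(13·(13/2)) = (148/169)|y + 5|, which is < ε once |y + 5| < (169/148)ε.
Take δ = min(13/2, (169/148)ε). Then 0 < |y + 5| < δ forces both bounds, so |(-8y - 10)/(y - 8) + 30/13| < ε.

δ = min(13/2, (169/148)ε)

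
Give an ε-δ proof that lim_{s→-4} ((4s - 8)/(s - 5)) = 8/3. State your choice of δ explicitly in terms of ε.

δ = min(9/2, (27/8)ε)

Fix ε > 0. We want δ > 0 with 0 < |s + 4| < δ ⇒ |(4s - 8)/(s - 5) − (8/3)| < ε.
Combining over a common denominator, (4s - 8)/(s - 5) − (8/3) = [(4s - 8)·(-9) − (-24)·(s - 5)] / [(-9)·(s - 5)] = -12(s + 4) / ((-9)(s - 5)).
So |(4s - 8)/(s - 5) − (8/3)| = 12|s + 4| / (9·|s − 5|).
Require δ ≤ 9/2, so |s − 5| ≥ |-9| − |s + 4| > 9 − 9/2 = 9/2.
Hence |(4s - 8)/(s - 5) − (8/3)| < 12|s + 4|/(9·(9/2)) = (8/27)|s + 4|, which is < ε once |s + 4| < (27/8)ε.
Take δ = min(9/2, (27/8)ε). Then 0 < |s + 4| < δ forces both bounds, so |(4s - 8)/(s - 5) − (8/3)| < ε.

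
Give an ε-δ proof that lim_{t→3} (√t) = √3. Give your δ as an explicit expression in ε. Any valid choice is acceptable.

Let ε > 0. We want δ > 0 such that 0 < |t − 3| < δ implies |√t − √3| < ε.
Multiplying by the conjugate, |√t − √3| = |t − 3|/(√t + √3).
Restrict δ ≤ 3 so that |t − 3| < 3 forces t > 0, and then √t + √3 > √3.
Hence |√t − √3| < |t − 3|/√3, which is < ε once |t − 3| < √3·ε.
Take δ = min(3, √3·ε). If 0 < |t − 3| < δ then t > 0 and |√t − √3| < |t − 3|/√3 < ε.

δ = min(3, √3·ε)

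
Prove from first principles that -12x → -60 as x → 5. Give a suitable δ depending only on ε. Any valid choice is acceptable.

Let ε > 0 be given. We need δ > 0 so that 0 < |x − 5| < δ implies |(-12x) + 60| < ε.
Since (-12x) + 60 = -12(x − 5), we have |(-12x) + 60| = 12|x − 5|.
So 12|x − 5| < ε exactly when |x − 5| < ε/12.
Take δ = ε/12. If 0 < |x − 5| < δ then |(-12x) + 60| = 12|x − 5| < 12·(ε/12) = ε.

δ = ε/12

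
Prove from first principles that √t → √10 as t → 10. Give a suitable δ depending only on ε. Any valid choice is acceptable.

δ = min(10, √10·ε)

Suppose ε > 0. We want δ > 0 such that 0 < |t − 10| < δ implies |√t − √10| < ε.
Multiplying by the conjugate, |√t − √10| = |t − 10|/(√t + √10).
Restrict δ ≤ 10 so that |t − 10| < 10 forces t > 0, and then √t + √10 > √10.
Hence |√t − √10| < |t − 10|/√10, which is < ε once |t − 10| < √10·ε.
Take δ = min(10, √10·ε). If 0 < |t − 10| < δ then t > 0 and |√t − √10| < |t − 10|/√10 < ε.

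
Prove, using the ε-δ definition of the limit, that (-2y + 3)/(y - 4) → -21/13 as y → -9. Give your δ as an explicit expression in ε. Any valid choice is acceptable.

δ = min(13/2, (169/10)ε)

Suppose ε > 0. We want δ > 0 with 0 < |y + 9| < δ ⇒ |(-2y + 3)/(y - 4) + 21/13| < ε.
Combining over a common denominator, (-2y + 3)/(y - 4) + 21/13 = [(-2y + 3)·(-13) − 21·(y - 4)] / [(-13)·(y - 4)] = 5(y + 9) / ((-13)(y - 4)).
So |(-2y + 3)/(y - 4) + 21/13| = 5|y + 9| / (13·|y − 4|).
Restrict δ ≤ 13/2. Then |y + 9| < 13/2 gives |y − 4| = |(y + 9) + (-13)| ≥ 13 − 13/2 = 13/2.
Hence |(-2y + 3)/(y - 4) + 21/13| < 5|y + 9|/(13·(13/2)) = (10/169)|y + 9|, which is < ε once |y + 9| < (169/10)ε.
Take δ = min(13/2, (169/10)ε). Then 0 < |y + 9| < δ forces both bounds, so |(-2y + 3)/(y - 4) + 21/13| < ε.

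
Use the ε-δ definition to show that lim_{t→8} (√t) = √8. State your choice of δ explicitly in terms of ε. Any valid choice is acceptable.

Let ε > 0 be given. We want δ > 0 such that 0 < |t − 8| < δ implies |√t − √8| < ε.
Rationalise: √t − √8 = (t − 8)/(√t + √8), so |√t − √8| = |t − 8|/(√t + √8).
Restrict δ ≤ 8 so that |t − 8| < 8 forces t > 0, and then √t + √8 > √8.
Hence |√t − √8| < |t − 8|/√8, which is < ε once |t − 8| < √8·ε.
Take δ = min(8, √8·ε). If 0 < |t − 8| < δ then t > 0 and |√t − √8| < |t − 8|/√8 < ε.

δ = min(8, √8·ε)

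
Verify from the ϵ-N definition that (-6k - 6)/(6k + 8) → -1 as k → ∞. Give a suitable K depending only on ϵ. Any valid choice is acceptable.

K = (1/3)/ϵ

Let ϵ > 0 be given. For k ≥ 1, |(-6k - 6)/(6k + 8) + 1| = |12|/(6(6k + 8)) = 12/(6(6k + 8)).
Since 6k + 8 ≥ 6k for k ≥ 1, this is ≤ 12/(6·6k) = (1/3)/k.
So |(-6k - 6)/(6k + 8) + 1| < ϵ whenever k > (1/3)/ϵ.
Take K = (1/3)/ϵ. If k > K then |(-6k - 6)/(6k + 8) + 1| ≤ (1/3)/k < ϵ.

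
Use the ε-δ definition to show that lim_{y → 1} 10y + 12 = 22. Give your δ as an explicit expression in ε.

δ = ε/10

Fix ε > 0. We need δ > 0 so that 0 < |y − 1| < δ implies |(10y + 12) − 22| < ε.
|(10y + 12) − 22| = |10y - 10| = 10|y − 1|.
Thus it suffices that |y − 1| < ε/10.
Take δ = ε/10. If 0 < |y − 1| < δ then |(10y + 12) − 22| = 10|y − 1| < 10·(ε/10) = ε.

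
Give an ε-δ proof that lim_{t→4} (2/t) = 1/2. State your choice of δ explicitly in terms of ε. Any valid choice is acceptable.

δ = min(2, 4ε)

Let ε > 0 be given. We seek δ > 0 such that 0 < |t − 4| < δ implies |2/t − (1/2)| < ε.
|2/t − (1/2)| = 2·|4 − t|/(4·|t|) = 2|t − 4|/(4|t|).
Restrict δ ≤ 2. Then |t − 4| < 2 gives |t| > 2, so 4|t| > 8.
Then |2/t − (1/2)| < 2|t − 4|/8, which is < ε when |t − 4| < 4ε.
Take δ = min(2, 4ε). Then 0 < |t − 4| < δ gives both |t − 4| < 2 and |t − 4| < 4ε, so |2/t − (1/2)| < ε.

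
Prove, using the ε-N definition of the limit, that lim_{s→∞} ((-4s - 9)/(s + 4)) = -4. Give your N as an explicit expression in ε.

Fix ε > 0. We seek N > 0 such that s > N implies |(-4s - 9)/(s + 4) + 4| < ε.
(-4s - 9)/(s + 4) + 4 = ((-4s - 9) − (-4)(s + 4)) / ((s + 4)) = 7/((s + 4)).
For s > 0 we have s + 4 > s, so |(-4s - 9)/(s + 4) + 4| = 7/((s + 4)) < 7/(s) = 7/s.
Thus |(-4s - 9)/(s + 4) + 4| < ε whenever s > 7/ε.
Take N = 7/ε. If s > N then |(-4s - 9)/(s + 4) + 4| < 7/s < ε.

N = 7/ε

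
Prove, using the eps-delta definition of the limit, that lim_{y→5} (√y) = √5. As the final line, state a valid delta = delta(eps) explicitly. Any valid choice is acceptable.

delta = min(5, √5·eps)

Let eps > 0. We want delta > 0 such that 0 < |y − 5| < delta implies |√y − √5| < eps.
Multiplying by the conjugate, |√y − √5| = |y − 5|/(√y + √5).
Restrict delta ≤ 5 so that |y − 5| < 5 forces y > 0, and then √y + √5 > √5.
Hence |√y − √5| < |y − 5|/√5, which is < eps once |y − 5| < √5·eps.
Take delta = min(5, √5·eps). If 0 < |y − 5| < delta then y > 0 and |√y − √5| < |y − 5|/√5 < eps.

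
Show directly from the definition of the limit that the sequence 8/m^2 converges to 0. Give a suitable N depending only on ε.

Suppose ε > 0. For m ≥ 1, |8/m^2 − 0| = 8/m^2.
8/m^2 < ε ⇔ m^2 > 8/ε ⇔ m > (8/ε)^{1/2}.
Take N = (8/ε)^{1/2}. Then m > N implies 8/m^2 < ε.

N = (8/ε)^{1/2}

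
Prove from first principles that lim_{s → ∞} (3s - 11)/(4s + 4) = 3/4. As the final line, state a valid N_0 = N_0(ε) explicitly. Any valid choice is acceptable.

Let ε > 0 be given. We seek N_0 > 0 such that s > N_0 implies |(3s - 11)/(4s + 4) − (3/4)| < ε.
(3s - 11)/(4s + 4) − (3/4) = (4(3s - 11) − 3(4s + 4)) / (4(4s + 4)) = -56/(4(4s + 4)).
For s > 0 we have 4s + 4 > 4s, so |(3s - 11)/(4s + 4) − (3/4)| = 56/(4(4s + 4)) < 56/(4·4s) = (7/2)/s.
Thus |(3s - 11)/(4s + 4) − (3/4)| < ε whenever s > (7/2)/ε.
Take N_0 = (7/2)/ε. If s > N_0 then |(3s - 11)/(4s + 4) − (3/4)| < (7/2)/s < ε.

N_0 = (7/2)/ε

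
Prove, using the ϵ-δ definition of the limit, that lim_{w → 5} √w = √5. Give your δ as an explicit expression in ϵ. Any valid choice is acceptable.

δ = min(5, √5·ϵ)

Suppose ϵ > 0. We want δ > 0 such that 0 < |w − 5| < δ implies |√w − √5| < ϵ.
Multiplying by the conjugate, |√w − √5| = |w − 5|/(√w + √5).
Restrict δ ≤ 5 so that |w − 5| < 5 forces w > 0, and then √w + √5 > √5.
Hence |√w − √5| < |w − 5|/√5, which is < ϵ once |w − 5| < √5·ϵ.
Take δ = min(5, √5·ϵ). If 0 < |w − 5| < δ then w > 0 and |√w − √5| < |w − 5|/√5 < ϵ.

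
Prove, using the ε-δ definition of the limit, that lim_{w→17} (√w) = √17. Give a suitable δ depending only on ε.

δ = min(17, √17·ε)

Suppose ε > 0. We want δ > 0 such that 0 < |w − 17| < δ implies |√w − √17| < ε.
Multiplying by the conjugate, |√w − √17| = |w − 17|/(√w + √17).
Restrict δ ≤ 17 so that |w − 17| < 17 forces w > 0, and then √w + √17 > √17.
Hence |√w − √17| < |w − 17|/√17, which is < ε once |w − 17| < √17·ε.
Take δ = min(17, √17·ε). If 0 < |w − 17| < δ then w > 0 and |√w − √17| < |w − 17|/√17 < ε.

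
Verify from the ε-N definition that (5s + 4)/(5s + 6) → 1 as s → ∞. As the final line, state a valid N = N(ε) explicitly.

N = (2/5)/ε

Suppose ε > 0. We seek N > 0 such that s > N implies |(5s + 4)/(5s + 6) − 1| < ε.
(5s + 4)/(5s + 6) − 1 = (5(5s + 4) − 5(5s + 6)) / (5(5s + 6)) = -10/(5(5s + 6)).
For s > 0 we have 5s + 6 > 5s, so |(5s + 4)/(5s + 6) − 1| = 10/(5(5s + 6)) < 10/(5·5s) = (2/5)/s.
Thus |(5s + 4)/(5s + 6) − 1| < ε whenever s > (2/5)/ε.
Take N = (2/5)/ε. If s > N then |(5s + 4)/(5s + 6) − 1| < (2/5)/s < ε.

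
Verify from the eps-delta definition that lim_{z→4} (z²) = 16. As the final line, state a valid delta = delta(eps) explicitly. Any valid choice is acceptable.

delta = min(2, eps/10)

Fix eps > 0. We seek delta > 0 with 0 < |z − 4| < delta ⇒ |z² − 16| < eps.
Factor: z² − 16 = (z − 4)(z + 4), so |z² − 16| = |z − 4|·|z + 4|.
Restrict delta ≤ 2. Then |z − 4| < 2 gives |z| < 6, so by the triangle inequality |z + 4| ≤ 6 + 4 = 10.
Hence |z² − 16| ≤ 10|z − 4|, which is < eps once |z − 4| < eps/10.
Take delta = min(2, eps/10). If 0 < |z − 4| < delta then both bounds hold and |z² − 16| ≤ 10|z − 4| < 10·(eps/10) = eps.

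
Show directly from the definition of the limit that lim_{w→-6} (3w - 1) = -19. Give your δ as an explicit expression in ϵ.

Suppose ϵ > 0. We need δ > 0 so that 0 < |w + 6| < δ implies |(3w - 1) + 19| < ϵ.
Since (3w - 1) + 19 = 3(w + 6), we have |(3w - 1) + 19| = 3|w + 6|.
So 3|w + 6| < ϵ exactly when |w + 6| < ϵ/3.
Take δ = ϵ/3. If 0 < |w + 6| < δ then |(3w - 1) + 19| = 3|w + 6| < 3·(ϵ/3) = ϵ.

δ = ϵ/3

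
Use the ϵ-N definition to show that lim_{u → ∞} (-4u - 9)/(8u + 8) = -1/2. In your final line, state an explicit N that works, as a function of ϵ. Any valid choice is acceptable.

Suppose ϵ > 0. We seek N > 0 such that u > N implies |(-4u - 9)/(8u + 8) + 1/2| < ϵ.
(-4u - 9)/(8u + 8) + 1/2 = (8(-4u - 9) − (-4)(8u + 8)) / (8(8u + 8)) = -40/(8(8u + 8)).
For u > 0 we have 8u + 8 > 8u, so |(-4u - 9)/(8u + 8) + 1/2| = 40/(8(8u + 8)) < 40/(8·8u) = (5/8)/u.
Thus |(-4u - 9)/(8u + 8) + 1/2| < ϵ whenever u > (5/8)/ϵ.
Take N = (5/8)/ϵ. If u > N then |(-4u - 9)/(8u + 8) + 1/2| < (5/8)/u < ϵ.

N = (5/8)/ϵ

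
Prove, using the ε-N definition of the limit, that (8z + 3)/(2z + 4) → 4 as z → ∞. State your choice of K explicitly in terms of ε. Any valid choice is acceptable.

K = (13/2)/ε

Let ε > 0 be given. We seek K > 0 such that z > K implies |(8z + 3)/(2z + 4) − 4| < ε.
(8z + 3)/(2z + 4) − 4 = (2(8z + 3) − 8(2z + 4)) / (2(2z + 4)) = -26/(2(2z + 4)).
For z > 0 we have 2z + 4 > 2z, so |(8z + 3)/(2z + 4) − 4| = 26/(2(2z + 4)) < 26/(2·2z) = (13/2)/z.
Thus |(8z + 3)/(2z + 4) − 4| < ε whenever z > (13/2)/ε.
Take K = (13/2)/ε. If z > K then |(8z + 3)/(2z + 4) − 4| < (13/2)/z < ε.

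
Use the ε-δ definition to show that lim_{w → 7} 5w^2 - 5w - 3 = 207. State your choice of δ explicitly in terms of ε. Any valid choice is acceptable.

Let ε > 0. We want δ > 0 such that 0 < |w − 7| < δ implies |(5w^2 - 5w - 3) − 207| < ε.
(5w^2 - 5w - 3) − 207 = 5w^2 - 5w - 210 = (w − 7)(5w + 30).
So |(5w^2 - 5w - 3) − 207| = |w − 7|·|5w + 30|.
Require δ ≤ 1. Then |w − 7| < 1 gives |w| < 8, and by the triangle inequality |5w + 30| ≤ 5·8 + 30 = 70.
Hence |(5w^2 - 5w - 3) − 207| ≤ 70|w − 7| < ε provided |w − 7| < ε/70.
Choosing δ = min(1, ε/70) ensures both conditions, hence |(5w^2 - 5w - 3) − 207| < ε.

δ = min(1, ε/70)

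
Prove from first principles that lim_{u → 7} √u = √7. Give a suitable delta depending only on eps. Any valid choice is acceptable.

delta = min(7, √7·eps)

Let eps > 0 be given. We want delta > 0 such that 0 < |u − 7| < delta implies |√u − √7| < eps.
Rationalise: √u − √7 = (u − 7)/(√u + √7), so |√u − √7| = |u − 7|/(√u + √7).
Restrict delta ≤ 7 so that |u − 7| < 7 forces u > 0, and then √u + √7 > √7.
Hence |√u − √7| < |u − 7|/√7, which is < eps once |u − 7| < √7·eps.
Take delta = min(7, √7·eps). If 0 < |u − 7| < delta then u > 0 and |√u − √7| < |u − 7|/√7 < eps.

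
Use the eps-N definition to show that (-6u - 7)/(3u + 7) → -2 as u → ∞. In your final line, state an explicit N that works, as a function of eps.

Suppose eps > 0. We seek N > 0 such that u > N implies |(-6u - 7)/(3u + 7) + 2| < eps.
(-6u - 7)/(3u + 7) + 2 = (3(-6u - 7) − (-6)(3u + 7)) / (3(3u + 7)) = 21/(3(3u + 7)).
For u > 0 we have 3u + 7 > 3u, so |(-6u - 7)/(3u + 7) + 2| = 21/(3(3u + 7)) < 21/(3·3u) = (7/3)/u.
Thus |(-6u - 7)/(3u + 7) + 2| < eps whenever u > (7/3)/eps.
Take N = (7/3)/eps. If u > N then |(-6u - 7)/(3u + 7) + 2| < (7/3)/u < eps.

N = (7/3)/eps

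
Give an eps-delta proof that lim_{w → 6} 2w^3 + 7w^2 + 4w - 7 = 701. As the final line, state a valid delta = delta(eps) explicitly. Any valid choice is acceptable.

Let eps > 0 be given. We want delta > 0 such that 0 < |w − 6| < delta implies |(2w^3 + 7w^2 + 4w - 7) − 701| < eps.
(2w^3 + 7w^2 + 4w - 7) − 701 = 2w^3 + 7w^2 + 4w - 708 = (w − 6)(2w^2 + 19w + 118).
So |(2w^3 + 7w^2 + 4w - 7) − 701| = |w − 6|·|2w^2 + 19w + 118|.
Require delta ≤ 1. Then |w − 6| < 1 gives |w| < 7, and by the triangle inequality |2w^2 + 19w + 118| ≤ 2·7^2 + 19·7 + 118 = 349.
Hence |(2w^3 + 7w^2 + 4w - 7) − 701| ≤ 349|w − 6| < eps provided |w − 6| < eps/349.
Choosing delta = min(1, eps/349) ensures both conditions, hence |(2w^3 + 7w^2 + 4w - 7) − 701| < eps.

delta = min(1, eps/349)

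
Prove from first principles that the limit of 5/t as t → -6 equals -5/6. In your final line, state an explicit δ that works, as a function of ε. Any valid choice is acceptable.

Suppose ε > 0. We seek δ > 0 such that 0 < |t + 6| < δ implies |5/t + 5/6| < ε.
|5/t + 5/6| = 5·|-6 − t|/(6·|t|) = 5|t + 6|/(6|t|).
Require δ ≤ 3 so that |t| > 6 − 3 = 3, hence 6|t| > 18.
Then |5/t + 5/6| < 5|t + 6|/18, which is < ε when |t + 6| < (18/5)ε.
Take δ = min(3, (18/5)ε). Then 0 < |t + 6| < δ gives both |t + 6| < 3 and |t + 6| < (18/5)ε, so |5/t + 5/6| < ε.

δ = min(3, (18/5)ε)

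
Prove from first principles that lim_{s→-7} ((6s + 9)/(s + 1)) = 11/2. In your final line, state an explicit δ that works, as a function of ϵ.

Suppose ϵ > 0. We want δ > 0 with 0 < |s + 7| < δ ⇒ |(6s + 9)/(s + 1) − (11/2)| < ϵ.
Combining over a common denominator, (6s + 9)/(s + 1) − (11/2) = [(6s + 9)·(-6) − (-33)·(s + 1)] / [(-6)·(s + 1)] = -3(s + 7) / ((-6)(s + 1)).
So |(6s + 9)/(s + 1) − (11/2)| = 3|s + 7| / (6·|s + 1|).
Restrict δ ≤ 3. Then |s + 7| < 3 gives |s + 1| = |(s + 7) + (-6)| ≥ 6 − 3 = 3.
Hence |(6s + 9)/(s + 1) − (11/2)| < 3|s + 7|/(6·3) = (1/6)|s + 7|, which is < ϵ once |s + 7| < 6ϵ.
Take δ = min(3, 6ϵ). Then 0 < |s + 7| < δ forces both bounds, so |(6s + 9)/(s + 1) − (11/2)| < ϵ.

δ = min(3, 6ϵ)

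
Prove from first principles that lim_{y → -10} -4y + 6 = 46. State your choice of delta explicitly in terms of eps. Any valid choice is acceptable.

Fix eps > 0. We need delta > 0 so that 0 < |y + 10| < delta implies |(-4y + 6) − 46| < eps.
Since (-4y + 6) − 46 = -4(y + 10), we have |(-4y + 6) − 46| = 4|y + 10|.
So 4|y + 10| < eps exactly when |y + 10| < eps/4.
Take delta = eps/4. If 0 < |y + 10| < delta then |(-4y + 6) − 46| = 4|y + 10| < 4·(eps/4) = eps.

delta = eps/4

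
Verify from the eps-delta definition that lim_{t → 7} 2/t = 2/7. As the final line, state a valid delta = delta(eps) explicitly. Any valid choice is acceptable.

Let eps > 0. We seek delta > 0 such that 0 < |t − 7| < delta implies |2/t − (2/7)| < eps.
|2/t − (2/7)| = 2·|7 − t|/(7·|t|) = 2|t − 7|/(7|t|).
Restrict delta ≤ 7/2. Then |t − 7| < 7/2 gives |t| > 7/2, so 7|t| > 49/2.
Then |2/t − (2/7)| < 2|t − 7|/(49/2), which is < eps when |t − 7| < (49/4)eps.
Take delta = min(7/2, (49/4)eps). Then 0 < |t − 7| < delta gives both |t − 7| < 7/2 and |t − 7| < (49/4)eps, so |2/t − (2/7)| < eps.

delta = min(7/2, (49/4)eps)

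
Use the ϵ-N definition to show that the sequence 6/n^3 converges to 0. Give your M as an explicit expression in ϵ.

Let ϵ > 0 be given. For n ≥ 1, |6/n^3 − 0| = 6/n^3.
6/n^3 < ϵ ⇔ n^3 > 6/ϵ ⇔ n > (6/ϵ)^{1/3}.
Take M = (6/ϵ)^{1/3}. Then n > M implies 6/n^3 < ϵ.

M = (6/ϵ)^{1/3}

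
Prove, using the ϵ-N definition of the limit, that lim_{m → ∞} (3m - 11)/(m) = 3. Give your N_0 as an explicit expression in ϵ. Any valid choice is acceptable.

N_0 = 11/ϵ

Fix ϵ > 0. For m ≥ 1, |(3m - 11)/(m) − 3| = |-11|/((m)) = 11/((m)).
Since m ≥ m for m ≥ 1, this is ≤ 11/(m) = 11/m.
So |(3m - 11)/(m) − 3| < ϵ whenever m > 11/ϵ.
Take N_0 = 11/ϵ. If m > N_0 then |(3m - 11)/(m) − 3| ≤ 11/m < ϵ.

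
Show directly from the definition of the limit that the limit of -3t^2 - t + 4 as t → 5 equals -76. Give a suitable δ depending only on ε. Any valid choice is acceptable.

δ = min(2, ε/37)

Let ε > 0. We want δ > 0 such that 0 < |t − 5| < δ implies |(-3t^2 - t + 4) + 76| < ε.
(-3t^2 - t + 4) + 76 = -3t^2 - t + 80 = (t − 5)(-3t - 16).
So |(-3t^2 - t + 4) + 76| = |t − 5|·|-3t - 16|.
Assume first that |t − 5| < 2, so |t| < 7. Then |-3t - 16| ≤ 3·7 + 16 = 37.
Hence |(-3t^2 - t + 4) + 76| ≤ 37|t − 5| < ε provided |t − 5| < ε/37.
Take δ = min(2, ε/37). Then 0 < |t − 5| < δ gives both |t − 5| < 2 and |t − 5| < ε/37, so |(-3t^2 - t + 4) + 76| < ε.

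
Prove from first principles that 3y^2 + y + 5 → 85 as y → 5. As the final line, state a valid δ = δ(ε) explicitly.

δ = min(2, ε/37)

Let ε > 0. We want δ > 0 such that 0 < |y − 5| < δ implies |(3y^2 + y + 5) − 85| < ε.
(3y^2 + y + 5) − 85 = 3y^2 + y - 80 = (y − 5)(3y + 16).
So |(3y^2 + y + 5) − 85| = |y − 5|·|3y + 16|.
Assume first that |y − 5| < 2, so |y| < 7. Then |3y + 16| ≤ 3·7 + 16 = 37.
Hence |(3y^2 + y + 5) − 85| ≤ 37|y − 5| < ε provided |y − 5| < ε/37.
Take δ = min(2, ε/37). Then 0 < |y − 5| < δ gives both |y − 5| < 2 and |y − 5| < ε/37, so |(3y^2 + y + 5) − 85| < ε.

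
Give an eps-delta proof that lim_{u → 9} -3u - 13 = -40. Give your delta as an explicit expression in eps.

delta = eps/3

Let eps > 0 be given. We need delta > 0 so that 0 < |u − 9| < delta implies |(-3u - 13) + 40| < eps.
Since (-3u - 13) + 40 = -3(u − 9), we have |(-3u - 13) + 40| = 3|u − 9|.
Thus it suffices that |u − 9| < eps/3.
Choosing delta = eps/3 gives |(-3u - 13) + 40| = 3|u − 9| < eps whenever |u − 9| < delta.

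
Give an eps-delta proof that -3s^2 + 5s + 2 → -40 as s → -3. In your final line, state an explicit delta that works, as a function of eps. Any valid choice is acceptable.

Let eps > 0 be given. We want delta > 0 such that 0 < |s + 3| < delta implies |(-3s^2 + 5s + 2) + 40| < eps.
(-3s^2 + 5s + 2) + 40 = -3s^2 + 5s + 42 = (s + 3)(-3s + 14).
So |(-3s^2 + 5s + 2) + 40| = |s + 3|·|-3s + 14|.
Assume first that |s + 3| < 1, so |s| < 4. Then |-3s + 14| ≤ 3·4 + 14 = 26.
Hence |(-3s^2 + 5s + 2) + 40| ≤ 26|s + 3| < eps provided |s + 3| < eps/26.
Take delta = min(1, eps/26). Then 0 < |s + 3| < delta gives both |s + 3| < 1 and |s + 3| < eps/26, so |(-3s^2 + 5s + 2) + 40| < eps.

delta = min(1, eps/26)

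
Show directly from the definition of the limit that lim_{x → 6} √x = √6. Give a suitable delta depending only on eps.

Suppose eps > 0. We want delta > 0 such that 0 < |x − 6| < delta implies |√x − √6| < eps.
Multiplying by the conjugate, |√x − √6| = |x − 6|/(√x + √6).
Restrict delta ≤ 6 so that |x − 6| < 6 forces x > 0, and then √x + √6 > √6.
Hence |√x − √6| < |x − 6|/√6, which is < eps once |x − 6| < √6·eps.
Take delta = min(6, √6·eps). If 0 < |x − 6| < delta then x > 0 and |√x − √6| < |x − 6|/√6 < eps.

delta = min(6, √6·eps)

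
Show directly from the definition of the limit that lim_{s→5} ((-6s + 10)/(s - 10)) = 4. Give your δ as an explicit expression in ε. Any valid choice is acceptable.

δ = min(5/2, (1/4)ε)

Let ε > 0. We want δ > 0 with 0 < |s − 5| < δ ⇒ |(-6s + 10)/(s - 10) − 4| < ε.
Combining over a common denominator, (-6s + 10)/(s - 10) − 4 = [(-6s + 10)·(-5) − (-20)·(s - 10)] / [(-5)·(s - 10)] = 50(s − 5) / ((-5)(s - 10)).
So |(-6s + 10)/(s - 10) − 4| = 50|s − 5| / (5·|s − 10|).
Restrict δ ≤ 5/2. Then |s − 5| < 5/2 gives |s − 10| = |(s − 5) + (-5)| ≥ 5 − 5/2 = 5/2.
Hence |(-6s + 10)/(s - 10) − 4| < 50|s − 5|/(5·(5/2)) = 4|s − 5|, which is < ε once |s − 5| < (1/4)ε.
Take δ = min(5/2, (1/4)ε). Then 0 < |s − 5| < δ forces both bounds, so |(-6s + 10)/(s - 10) − 4| < ε.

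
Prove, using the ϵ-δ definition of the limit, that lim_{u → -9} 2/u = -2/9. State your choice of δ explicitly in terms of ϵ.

Let ϵ > 0 be given. We seek δ > 0 such that 0 < |u + 9| < δ implies |2/u + 2/9| < ϵ.
|2/u + 2/9| = 2·|-9 − u|/(9·|u|) = 2|u + 9|/(9|u|).
Require δ ≤ 9/2 so that |u| > 9 − 9/2 = 9/2, hence 9|u| > 81/2.
Then |2/u + 2/9| < 2|u + 9|/(81/2), which is < ϵ when |u + 9| < (81/4)ϵ.
Take δ = min(9/2, (81/4)ϵ). Then 0 < |u + 9| < δ gives both |u + 9| < 9/2 and |u + 9| < (81/4)ϵ, so |2/u + 2/9| < ϵ.

δ = min(9/2, (81/4)ϵ)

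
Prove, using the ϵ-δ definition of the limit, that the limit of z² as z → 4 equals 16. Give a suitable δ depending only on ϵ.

δ = min(1, ϵ/9)

Fix ϵ > 0. We seek δ > 0 with 0 < |z − 4| < δ ⇒ |z² − 16| < ϵ.
Factor: z² − 16 = (z − 4)(z + 4), so |z² − 16| = |z − 4|·|z + 4|.
Restrict δ ≤ 1. Then |z − 4| < 1 gives |z| < 5, so by the triangle inequality |z + 4| ≤ 5 + 4 = 9.
Hence |z² − 16| ≤ 9|z − 4|, which is < ϵ once |z − 4| < ϵ/9.
Take δ = min(1, ϵ/9). If 0 < |z − 4| < δ then both bounds hold and |z² − 16| ≤ 9|z − 4| < 9·(ϵ/9) = ϵ.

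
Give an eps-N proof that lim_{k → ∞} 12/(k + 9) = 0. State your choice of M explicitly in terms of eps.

M = 12/eps

Let eps > 0 be given. For k ≥ 1, |12/(k + 9) − 0| = 12/(k + 9) ≤ 12/k.
We need 12/k < eps, i.e. k > 12/eps.
Take M = 12/eps. If k > M then |12/(k + 9)| ≤ 12/k < eps.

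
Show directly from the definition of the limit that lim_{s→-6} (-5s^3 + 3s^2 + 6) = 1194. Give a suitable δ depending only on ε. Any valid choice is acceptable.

Fix ε > 0. We want δ > 0 such that 0 < |s + 6| < δ implies |(-5s^3 + 3s^2 + 6) − 1194| < ε.
(-5s^3 + 3s^2 + 6) − 1194 = -5s^3 + 3s^2 - 1188 = (s + 6)(-5s^2 + 33s - 198).
So |(-5s^3 + 3s^2 + 6) − 1194| = |s + 6|·|-5s^2 + 33s - 198|.
Require δ ≤ 2. Then |s + 6| < 2 gives |s| < 8, and by the triangle inequality |-5s^2 + 33s - 198| ≤ 5·8^2 + 33·8 + 198 = 782.
Hence |(-5s^3 + 3s^2 + 6) − 1194| ≤ 782|s + 6| < ε provided |s + 6| < ε/782.
Choosing δ = min(2, ε/782) ensures both conditions, hence |(-5s^3 + 3s^2 + 6) − 1194| < ε.

δ = min(2, ε/782)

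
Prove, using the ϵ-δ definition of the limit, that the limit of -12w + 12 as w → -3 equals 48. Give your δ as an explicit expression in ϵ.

Let ϵ > 0 be given. We need δ > 0 so that 0 < |w + 3| < δ implies |(-12w + 12) − 48| < ϵ.
|(-12w + 12) − 48| = |-12w - 36| = 12|w + 3|.
So 12|w + 3| < ϵ exactly when |w + 3| < ϵ/12.
Take δ = ϵ/12. If 0 < |w + 3| < δ then |(-12w + 12) − 48| = 12|w + 3| < 12·(ϵ/12) = ϵ.

δ = ϵ/12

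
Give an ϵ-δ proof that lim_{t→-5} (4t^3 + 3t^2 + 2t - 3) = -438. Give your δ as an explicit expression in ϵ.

δ = min(2, ϵ/402)

Let ϵ > 0. We want δ > 0 such that 0 < |t + 5| < δ implies |(4t^3 + 3t^2 + 2t - 3) + 438| < ϵ.
(4t^3 + 3t^2 + 2t - 3) + 438 = 4t^3 + 3t^2 + 2t + 435 = (t + 5)(4t^2 - 17t + 87).
So |(4t^3 + 3t^2 + 2t - 3) + 438| = |t + 5|·|4t^2 - 17t + 87|.
Require δ ≤ 2. Then |t + 5| < 2 gives |t| < 7, and by the triangle inequality |4t^2 - 17t + 87| ≤ 4·7^2 + 17·7 + 87 = 402.
Hence |(4t^3 + 3t^2 + 2t - 3) + 438| ≤ 402|t + 5| < ϵ provided |t + 5| < ϵ/402.
Take δ = min(2, ϵ/402). Then 0 < |t + 5| < δ gives both |t + 5| < 2 and |t + 5| < ϵ/402, so |(4t^3 + 3t^2 + 2t - 3) + 438| < ϵ.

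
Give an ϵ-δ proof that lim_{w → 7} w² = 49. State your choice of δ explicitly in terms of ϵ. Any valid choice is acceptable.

δ = min(1, ϵ/15)

Let ϵ > 0. We seek δ > 0 with 0 < |w − 7| < δ ⇒ |w² − 49| < ϵ.
Factor: w² − 49 = (w − 7)(w + 7), so |w² − 49| = |w − 7|·|w + 7|.
Impose δ ≤ 1 so that |w| < 8; then |w + 7| ≤ 15.
Hence |w² − 49| ≤ 15|w − 7|, which is < ϵ once |w − 7| < ϵ/15.
Take δ = min(1, ϵ/15). If 0 < |w − 7| < δ then both bounds hold and |w² − 49| ≤ 15|w − 7| < 15·(ϵ/15) = ϵ.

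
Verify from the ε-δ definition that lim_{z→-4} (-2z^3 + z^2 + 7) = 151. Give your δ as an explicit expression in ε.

δ = min(1, ε/131)

Fix ε > 0. We want δ > 0 such that 0 < |z + 4| < δ implies |(-2z^3 + z^2 + 7) − 151| < ε.
(-2z^3 + z^2 + 7) − 151 = -2z^3 + z^2 - 144 = (z + 4)(-2z^2 + 9z - 36).
So |(-2z^3 + z^2 + 7) − 151| = |z + 4|·|-2z^2 + 9z - 36|.
Assume first that |z + 4| < 1, so |z| < 5. Then |-2z^2 + 9z - 36| ≤ 2·5^2 + 9·5 + 36 = 131.
Hence |(-2z^3 + z^2 + 7) − 151| ≤ 131|z + 4| < ε provided |z + 4| < ε/131.
Choosing δ = min(1, ε/131) ensures both conditions, hence |(-2z^3 + z^2 + 7) − 151| < ε.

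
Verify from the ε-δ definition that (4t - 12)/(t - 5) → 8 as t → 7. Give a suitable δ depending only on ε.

Fix ε > 0. We want δ > 0 with 0 < |t − 7| < δ ⇒ |(4t - 12)/(t - 5) − 8| < ε.
Combining over a common denominator, (4t - 12)/(t - 5) − 8 = [(4t - 12)·2 − 16·(t - 5)] / [2·(t - 5)] = -8(t − 7) / (2(t - 5)).
So |(4t - 12)/(t - 5) − 8| = 8|t − 7| / (2·|t − 5|).
Restrict δ ≤ 1. Then |t − 7| < 1 gives |t − 5| = |(t − 7) + 2| ≥ 2 − 1 = 1.
Hence |(4t - 12)/(t - 5) − 8| < 8|t − 7|/(2·1) = 4|t − 7|, which is < ε once |t − 7| < (1/4)ε.
Take δ = min(1, (1/4)ε). Then 0 < |t − 7| < δ forces both bounds, so |(4t - 12)/(t - 5) − 8| < ε.

δ = min(1, (1/4)ε)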